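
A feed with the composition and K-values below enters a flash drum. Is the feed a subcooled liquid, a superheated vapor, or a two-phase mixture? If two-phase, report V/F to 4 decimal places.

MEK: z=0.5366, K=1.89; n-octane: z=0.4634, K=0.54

two-phase, V/F = 0.6458

ΣzᵢKᵢ = 1.2644; Σzᵢ/Kᵢ = 1.1421.
Both exceed 1, so a two-phase solution exists.
Rachford–Rice: g(ψ) = Σ zᵢ(Kᵢ−1)/(1+ψ(Kᵢ−1)) = 0.
Binary case is linear: z₁(K₁−1)(1+ψ(K₂−1)) + z₂(K₂−1)(1+ψ(K₁−1)) = 0
⇒ ψ = [z₁(K₁−1)+z₂(K₂−1)] / [−(K₁−1)(K₂−1)] = 0.26441/0.40940 = 0.6458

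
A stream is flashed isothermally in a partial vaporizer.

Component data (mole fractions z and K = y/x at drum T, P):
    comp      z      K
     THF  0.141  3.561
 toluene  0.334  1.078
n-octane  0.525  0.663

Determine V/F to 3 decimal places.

Newton iteration, V/F⁰ = 0.64:
  V/F = 0.640: g = -0.0639, g' = -0.232 → V/F = 0.364
  V/F = 0.364: g = 0.0106, g' = -0.327 → V/F = 0.396
  V/F = 0.396: g = 0.0003, g' = -0.309 → V/F = 0.397
Converged at V/F = 0.397.

V/F = 0.397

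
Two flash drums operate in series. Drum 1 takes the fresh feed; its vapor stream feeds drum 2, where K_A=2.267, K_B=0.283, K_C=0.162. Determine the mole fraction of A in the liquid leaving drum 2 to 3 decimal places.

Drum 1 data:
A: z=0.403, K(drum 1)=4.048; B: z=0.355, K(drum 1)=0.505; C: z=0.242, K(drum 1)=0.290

x_A (drum 2) = 0.374

Drum 1:
Newton iteration, ψ₁⁰ = 0.5:
  ψ₁ = 0.500: g = -0.0132, g' = -1.035 → ψ₁ = 0.487
Converged at ψ₁ = 0.487.
Drum-1 compositions:
  A: x = 0.162, y = 0.656
  B: x = 0.468, y = 0.236
  C: x = 0.370, y = 0.107
Drum-2 feed = drum-1 vapor: z₂ = (0.6564, 0.2363, 0.1073).
Drum 2:
Material balance + equilibrium reduce to Σ zᵢ(Kᵢ−1)/(1+ψ₂(Kᵢ−1)) = 0.
g(0) = ΣzᵢKᵢ − 1 = 0.572 and g(1) = 1 − Σzᵢ/Kᵢ = -0.787, so a root lies in (0, 1).
Iterate (Newton) starting at ψ₂ = 0.5:
  ψ₂ = 0.500: g = 0.0903, g' = -0.913 → ψ₂ = 0.599
  ψ₂ = 0.599: g = -0.0045, g' = -1.017 → ψ₂ = 0.594
Converged at ψ₂ = 0.594.
  A: x = 0.374, y = 0.849
  B: x = 0.412, y = 0.117
  C: x = 0.214, y = 0.035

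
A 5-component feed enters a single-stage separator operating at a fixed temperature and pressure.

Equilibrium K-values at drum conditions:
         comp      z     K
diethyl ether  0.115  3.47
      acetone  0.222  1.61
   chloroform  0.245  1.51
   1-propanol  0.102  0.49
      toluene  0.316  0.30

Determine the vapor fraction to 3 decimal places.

Material balance + equilibrium reduce to Σ zᵢ(Kᵢ−1)/(1+ψ(Kᵢ−1)) = 0.
g(0) = ΣzᵢKᵢ − 1 = 0.271 and g(1) = 1 − Σzᵢ/Kᵢ = -0.595, so a root lies in (0, 1).
Iterate (Newton) starting at ψ = 0.5:
  ψ = 0.500: g = -0.0797, g' = -0.644 → ψ = 0.376
  ψ = 0.376: g = -0.0024, g' = -0.614 → ψ = 0.372
Converged at ψ = 0.372.

ψ = 0.372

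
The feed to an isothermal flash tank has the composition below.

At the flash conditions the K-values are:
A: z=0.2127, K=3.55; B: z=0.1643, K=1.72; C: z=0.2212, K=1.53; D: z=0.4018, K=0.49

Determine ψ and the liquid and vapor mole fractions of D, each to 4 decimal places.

Iterate (Newton) starting at ψ = 0.33:
  ψ = 0.3300: g = 0.24352, g' = -0.6596 → ψ = 0.6992
  ψ = 0.6992: g = 0.04062, g' = -0.5018 → ψ = 0.7802
  ψ = 0.7802: g = -0.00021, g' = -0.5091 → ψ = 0.7798
Converged at ψ = 0.7798.
Compositions from xᵢ = zᵢ/(1+ψ(Kᵢ−1)), yᵢ = Kᵢxᵢ:
  A: x = 0.0712, y = 0.2527
  B: x = 0.1052, y = 0.1810
  C: x = 0.1565, y = 0.2395
  D: x = 0.6671, y = 0.3269

ψ = 0.7798, x_D = 0.6671, y_D = 0.3269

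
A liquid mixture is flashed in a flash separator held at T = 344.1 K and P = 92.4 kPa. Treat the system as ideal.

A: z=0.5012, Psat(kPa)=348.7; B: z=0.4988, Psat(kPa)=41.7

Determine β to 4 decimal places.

β = 0.7336

Raoult's law: Kᵢ = Pᵢˢᵃᵗ/P = Pᵢˢᵃᵗ/92.4.
  K_A = 348.7/92.4 = 3.773810, K_B = 41.7/92.4 = 0.451299
Let β = V/F and solve Σ zᵢ(Kᵢ−1)/(1+β(Kᵢ−1)) = 0.
Check two-phase: ΣzᵢKᵢ = 2.1165 > 1 and Σzᵢ/Kᵢ = 1.2381 > 1, so g(0) = 1.1165 > 0 and g(1) = -0.2381 < 0.
Newton iteration, β⁰ = 0.68:
  β = 0.6800: g = 0.04509, g' = -0.8451 → β = 0.7334
  β = 0.7334: g = 0.00021, g' = -0.8394 → β = 0.7336
Converged at β = 0.7336.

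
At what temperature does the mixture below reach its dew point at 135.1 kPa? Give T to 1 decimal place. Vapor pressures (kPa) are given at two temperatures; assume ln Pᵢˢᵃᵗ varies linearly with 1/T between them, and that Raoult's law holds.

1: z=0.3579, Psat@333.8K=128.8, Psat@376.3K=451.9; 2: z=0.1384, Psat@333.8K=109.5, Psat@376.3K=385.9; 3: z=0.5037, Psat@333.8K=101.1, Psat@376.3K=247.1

Dew-point temperature: Σzᵢ·P/Pᵢˢᵃᵗ(T) = 1. Interpolate ln Pᵢˢᵃᵗ = aᵢ + bᵢ/T.
  T = 333.8 K: ΣzᵢP/Pᵢˢᵃᵗ = 1.2193
  T = 376.3 K: ΣzᵢP/Pᵢˢᵃᵗ = 0.4308
  T = 355.1 K: ΣzᵢP/Pᵢˢᵃᵗ = 0.6990
  T = 344.5 K: ΣzᵢP/Pᵢˢᵃᵗ = 0.9130
  T = 339.1 K: ΣzᵢP/Pᵢˢᵃᵗ = 1.0538
  T = 341.8 K: ΣzᵢP/Pᵢˢᵃᵗ = 0.9802
Interpolating between 339.1 K and 341.8 K gives T ≈ 341.1 K.

T = 341.1 K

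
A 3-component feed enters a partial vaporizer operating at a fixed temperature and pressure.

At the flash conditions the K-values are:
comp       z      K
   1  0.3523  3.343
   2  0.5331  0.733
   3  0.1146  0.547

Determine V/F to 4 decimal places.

Iterate (Newton) starting at V/F = 0.5:
  V/F = 0.5000: g = 0.14874, g' = -0.5001 → V/F = 0.7974
  V/F = 0.7974: g = 0.02565, g' = -0.3540 → V/F = 0.8699
  V/F = 0.8699: g = 0.00061, g' = -0.3381 → V/F = 0.8717
Converged at V/F = 0.8717.

V/F = 0.8717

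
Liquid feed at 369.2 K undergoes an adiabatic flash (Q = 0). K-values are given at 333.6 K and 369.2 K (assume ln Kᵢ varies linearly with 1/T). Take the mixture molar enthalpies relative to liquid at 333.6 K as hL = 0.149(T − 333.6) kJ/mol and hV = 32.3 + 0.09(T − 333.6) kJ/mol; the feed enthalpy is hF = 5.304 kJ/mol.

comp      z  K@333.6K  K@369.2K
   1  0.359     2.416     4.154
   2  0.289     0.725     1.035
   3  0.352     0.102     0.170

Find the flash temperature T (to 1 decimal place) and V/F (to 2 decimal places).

Adiabatic flash: solve Rachford–Rice at each trial T, then check hF = ψ·hV(T) + (1−ψ)·hL(T).
  T = 333.6 K: K = (2.416, 0.725, 0.102), RR gives ψ = 0.118, H_out = 3.807 kJ/mol
  T = 369.2 K: K = (4.154, 1.035, 0.170), RR gives ψ = 0.459, H_out = 19.180 kJ/mol
  T = 351.4 K: K = (3.212, 0.874, 0.133), RR gives ψ = 0.324, H_out = 12.791 kJ/mol
  T = 342.5 K: K = (2.796, 0.798, 0.117), RR gives ψ = 0.235, H_out = 8.791 kJ/mol
  T = 338.1 K: K = (2.604, 0.762, 0.109), RR gives ψ = 0.181, H_out = 6.484 kJ/mol
  T = 335.9 K: K = (2.511, 0.744, 0.106), RR gives ψ = 0.152, H_out = 5.221 kJ/mol
Linear interpolation between T = 335.9 (H_out = 5.221) and T = 338.1 (H_out = 6.484) on hF = 5.304 gives T ≈ 336.0 K, at which ψ = 0.15.

T = 336.0 K, V/F = 0.15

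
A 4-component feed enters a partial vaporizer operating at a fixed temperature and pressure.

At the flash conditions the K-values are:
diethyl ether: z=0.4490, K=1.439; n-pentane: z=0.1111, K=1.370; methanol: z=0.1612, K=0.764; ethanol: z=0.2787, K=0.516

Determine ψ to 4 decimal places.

Material balance + equilibrium reduce to Σ zᵢ(Kᵢ−1)/(1+ψ(Kᵢ−1)) = 0.
Check two-phase: ΣzᵢKᵢ = 1.0653 > 1 and Σzᵢ/Kᵢ = 1.1442 > 1, so g(0) = 0.0653 > 0 and g(1) = -0.1442 < 0.
Newton–Raphson from ψ = 0.5:
  ψ = 0.5000: g = -0.02477, g' = -0.1942 → ψ = 0.3725
  ψ = 0.3725: g = -0.00073, g' = -0.1836 → ψ = 0.3685
Converged at ψ = 0.3685.

ψ = 0.3685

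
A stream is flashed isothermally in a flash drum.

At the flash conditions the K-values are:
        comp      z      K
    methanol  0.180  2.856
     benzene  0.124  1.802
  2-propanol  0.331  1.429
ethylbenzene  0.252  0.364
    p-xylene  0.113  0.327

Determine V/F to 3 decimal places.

Rachford–Rice: g(V/F) = Σ zᵢ(Kᵢ−1)/(1+V/F(Kᵢ−1)) = 0.
g(0) = ΣzᵢKᵢ − 1 = 0.339 and g(1) = 1 − Σzᵢ/Kᵢ = -0.401, so a root lies in (0, 1).
Newton iteration, V/F⁰ = 0.33:
  V/F = 0.330: g = 0.1096, g' = -0.583 → V/F = 0.518
  V/F = 0.518: g = 0.0010, g' = -0.589 → V/F = 0.520
Converged at V/F = 0.520.

V/F = 0.520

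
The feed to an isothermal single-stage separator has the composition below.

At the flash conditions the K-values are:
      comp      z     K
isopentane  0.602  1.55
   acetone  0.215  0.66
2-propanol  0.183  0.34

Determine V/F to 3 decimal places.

Material balance + equilibrium reduce to Σ zᵢ(Kᵢ−1)/(1+V/F(Kᵢ−1)) = 0.
Check two-phase: ΣzᵢKᵢ = 1.137 > 1 and Σzᵢ/Kᵢ = 1.252 > 1, so g(0) = 0.137 > 0 and g(1) = -0.252 < 0.
Newton iteration, V/F⁰ = 0.5:
  V/F = 0.500: g = -0.0087, g' = -0.326 → V/F = 0.473
Converged at V/F = 0.473.

V/F = 0.473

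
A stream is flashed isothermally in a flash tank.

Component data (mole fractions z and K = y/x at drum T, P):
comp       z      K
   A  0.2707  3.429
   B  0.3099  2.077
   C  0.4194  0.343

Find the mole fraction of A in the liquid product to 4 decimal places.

Rachford–Rice: g(V/F) = Σ zᵢ(Kᵢ−1)/(1+V/F(Kᵢ−1)) = 0.
Check two-phase: ΣzᵢKᵢ = 1.7157 > 1 and Σzᵢ/Kᵢ = 1.4509 > 1, so g(0) = 0.7157 > 0 and g(1) = -0.4509 < 0.
Newton iteration, V/F⁰ = 0.5:
  V/F = 0.5000: g = 0.10352, g' = -0.8790 → V/F = 0.6178
  V/F = 0.6178: g = -0.00041, g' = -0.8979 → V/F = 0.6173
Converged at V/F = 0.6173.
Compositions from xᵢ = zᵢ/(1+V/F(Kᵢ−1)), yᵢ = Kᵢxᵢ:
  A: x = 0.1083, y = 0.3714
  B: x = 0.1861, y = 0.3866
  C: x = 0.7056, y = 0.2420

x_A = 0.1083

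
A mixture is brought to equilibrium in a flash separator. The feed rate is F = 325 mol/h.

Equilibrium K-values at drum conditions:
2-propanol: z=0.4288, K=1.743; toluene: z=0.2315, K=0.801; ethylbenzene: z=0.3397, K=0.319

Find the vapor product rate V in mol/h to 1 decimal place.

V = 33.6 mol/h

Rachford–Rice: g(ψ) = Σ zᵢ(Kᵢ−1)/(1+ψ(Kᵢ−1)) = 0.
g(0) = ΣzᵢKᵢ − 1 = 0.0412 and g(1) = 1 − Σzᵢ/Kᵢ = -0.5999, so a root lies in (0, 1).
Iterate (Newton) starting at ψ = 0.5:
  ψ = 0.5000: g = -0.16963, g' = -0.4994 → ψ = 0.1603
  ψ = 0.1603: g = -0.02258, g' = -0.3973 → ψ = 0.1035
  ψ = 0.1035: g = -0.00005, g' = -0.3960 → ψ = 0.1033
Converged at ψ = 0.1033.
Then V = ψ·F = 0.1033·325 = 33.6 mol/h and L = F − V = 291.4 mol/h.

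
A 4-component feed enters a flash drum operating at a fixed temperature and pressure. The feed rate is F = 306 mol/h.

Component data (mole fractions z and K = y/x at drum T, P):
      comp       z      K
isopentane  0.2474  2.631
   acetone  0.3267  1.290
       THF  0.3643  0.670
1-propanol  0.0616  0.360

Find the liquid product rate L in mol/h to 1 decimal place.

L = 53.8 mol/h

Newton–Raphson from ψ = 0.69:
  ψ = 0.6900: g = 0.04253, g' = -0.3122 → ψ = 0.8262
  ψ = 0.8262: g = -0.00064, g' = -0.3259 → ψ = 0.8243
Converged at ψ = 0.8243.
Then V = ψ·F = 0.8243·306 = 252.2 mol/h and L = F − V = 53.8 mol/h.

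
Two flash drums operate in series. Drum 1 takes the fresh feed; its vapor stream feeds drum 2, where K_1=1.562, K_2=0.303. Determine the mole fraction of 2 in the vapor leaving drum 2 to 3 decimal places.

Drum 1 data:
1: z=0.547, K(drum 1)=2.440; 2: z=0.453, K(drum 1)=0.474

y_2 (drum 2) = 0.135

Drum 1:
Rachford–Rice: g(ψ₁) = Σ zᵢ(Kᵢ−1)/(1+ψ₁(Kᵢ−1)) = 0.
g(0) = ΣzᵢKᵢ − 1 = 0.549 and g(1) = 1 − Σzᵢ/Kᵢ = -0.180, so a root lies in (0, 1).
Binary case is linear: z₁(K₁−1)(1+ψ₁(K₂−1)) + z₂(K₂−1)(1+ψ₁(K₁−1)) = 0
⇒ ψ₁ = [z₁(K₁−1)+z₂(K₂−1)] / [−(K₁−1)(K₂−1)] = 0.5494/0.7574 = 0.725
Drum-1 compositions:
  1: x = 0.268, y = 0.653
  2: x = 0.732, y = 0.347
Drum-2 feed = drum-1 vapor: z₂ = (0.6528, 0.3472).
Drum 2:
Material balance + equilibrium reduce to Σ zᵢ(Kᵢ−1)/(1+ψ₂(Kᵢ−1)) = 0.
Check two-phase: ΣzᵢKᵢ = 1.125 > 1 and Σzᵢ/Kᵢ = 1.564 > 1, so g(0) = 0.125 > 0 and g(1) = -0.564 < 0.
Binary case is linear: z₁(K₁−1)(1+ψ₂(K₂−1)) + z₂(K₂−1)(1+ψ₂(K₁−1)) = 0
⇒ ψ₂ = [z₁(K₁−1)+z₂(K₂−1)] / [−(K₁−1)(K₂−1)] = 0.1249/0.3917 = 0.319
  1: x = 0.554, y = 0.865
  2: x = 0.446, y = 0.135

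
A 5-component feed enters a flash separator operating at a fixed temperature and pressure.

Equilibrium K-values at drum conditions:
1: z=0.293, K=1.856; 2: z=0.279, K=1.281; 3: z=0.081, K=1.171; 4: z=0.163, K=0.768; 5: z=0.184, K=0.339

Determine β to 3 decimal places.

Rachford–Rice: g(β) = Σ zᵢ(Kᵢ−1)/(1+β(Kᵢ−1)) = 0.
g(0) = ΣzᵢKᵢ − 1 = 0.184 and g(1) = 1 − Σzᵢ/Kᵢ = -0.200, so a root lies in (0, 1).
Iterate (Newton) starting at β = 0.57:
  β = 0.570: g = 0.0100, g' = -0.334 → β = 0.600
Converged at β = 0.600.

β = 0.600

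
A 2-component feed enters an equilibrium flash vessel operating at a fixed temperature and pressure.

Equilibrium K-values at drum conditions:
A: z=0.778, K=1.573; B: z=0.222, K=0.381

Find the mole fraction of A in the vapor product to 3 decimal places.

y_A = 0.817

Let β = V/F and solve Σ zᵢ(Kᵢ−1)/(1+β(Kᵢ−1)) = 0.
g(0) = ΣzᵢKᵢ − 1 = 0.308 and g(1) = 1 − Σzᵢ/Kᵢ = -0.077, so a root lies in (0, 1).
Binary case is linear: z₁(K₁−1)(1+β(K₂−1)) + z₂(K₂−1)(1+β(K₁−1)) = 0
⇒ β = [z₁(K₁−1)+z₂(K₂−1)] / [−(K₁−1)(K₂−1)] = 0.3084/0.3547 = 0.869
Compositions from xᵢ = zᵢ/(1+β(Kᵢ−1)), yᵢ = Kᵢxᵢ:
  A: x = 0.519, y = 0.817
  B: x = 0.481, y = 0.183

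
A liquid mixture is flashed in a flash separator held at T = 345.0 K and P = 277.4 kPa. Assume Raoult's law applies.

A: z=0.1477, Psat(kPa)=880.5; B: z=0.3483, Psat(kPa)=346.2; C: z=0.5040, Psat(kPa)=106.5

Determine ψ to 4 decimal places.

ψ = 0.1248

Raoult's law: Kᵢ = Pᵢˢᵃᵗ/P = Pᵢˢᵃᵗ/277.4.
  K_A = 880.5/277.4 = 3.174117, K_B = 346.2/277.4 = 1.248017, K_C = 106.5/277.4 = 0.383922
Material balance + equilibrium reduce to Σ zᵢ(Kᵢ−1)/(1+ψ(Kᵢ−1)) = 0.
Feasibility: ΣzᵢKᵢ = 1.0970, Σzᵢ/Kᵢ = 1.6384 — both > 1, two phases present.
Newton iteration, ψ⁰ = 0.5:
  ψ = 0.5000: g = -0.21801, g' = -0.5768 → ψ = 0.1220
  ψ = 0.1220: g = 0.00191, g' = -0.6799 → ψ = 0.1248
Converged at ψ = 0.1248.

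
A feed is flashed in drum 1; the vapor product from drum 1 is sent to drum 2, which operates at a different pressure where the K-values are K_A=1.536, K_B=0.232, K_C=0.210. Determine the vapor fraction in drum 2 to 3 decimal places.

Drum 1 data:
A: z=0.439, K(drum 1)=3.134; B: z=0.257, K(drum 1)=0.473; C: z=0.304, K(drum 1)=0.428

V/F (drum 2) = 0.161

Drum 1:
Rachford–Rice: g(ψ₁) = Σ zᵢ(Kᵢ−1)/(1+ψ₁(Kᵢ−1)) = 0.
g(0) = ΣzᵢKᵢ − 1 = 0.627 and g(1) = 1 − Σzᵢ/Kᵢ = -0.394, so a root lies in (0, 1).
Iterate (Newton) starting at ψ₁ = 0.38:
  ψ₁ = 0.380: g = 0.1258, g' = -0.884 → ψ₁ = 0.522
  ψ₁ = 0.522: g = 0.0081, g' = -0.785 → ψ₁ = 0.533
Converged at ψ₁ = 0.533.
Drum-1 compositions:
  A: x = 0.205, y = 0.644
  B: x = 0.357, y = 0.169
  C: x = 0.437, y = 0.187
Drum-2 feed = drum-1 vapor: z₂ = (0.6438, 0.1690, 0.1871).
Drum 2:
Let ψ₂ = V/F and solve Σ zᵢ(Kᵢ−1)/(1+ψ₂(Kᵢ−1)) = 0.
Feasibility: ΣzᵢKᵢ = 1.067, Σzᵢ/Kᵢ = 2.039 — both > 1, two phases present.
Iterate (Newton) starting at ψ₂ = 0.45:
  ψ₂ = 0.450: g = -0.1497, g' = -0.634 → ψ₂ = 0.214
  ψ₂ = 0.214: g = -0.0236, g' = -0.461 → ψ₂ = 0.163
  ψ₂ = 0.163: g = -0.0005, g' = -0.440 → ψ₂ = 0.161
Converged at ψ₂ = 0.161.
  A: x = 0.593, y = 0.910
  B: x = 0.193, y = 0.045
  C: x = 0.214, y = 0.045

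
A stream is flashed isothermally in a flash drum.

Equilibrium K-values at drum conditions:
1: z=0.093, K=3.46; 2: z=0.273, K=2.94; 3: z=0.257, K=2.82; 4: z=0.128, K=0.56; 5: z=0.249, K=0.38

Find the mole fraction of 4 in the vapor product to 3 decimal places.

y_4 = 0.119

Let ψ = V/F and solve Σ zᵢ(Kᵢ−1)/(1+ψ(Kᵢ−1)) = 0.
Feasibility: ΣzᵢKᵢ = 2.015, Σzᵢ/Kᵢ = 1.095 — both > 1, two phases present.
Newton–Raphson from ψ = 0.4:
  ψ = 0.400: g = 0.4106, g' = -0.960 → ψ = 0.828
  ψ = 0.828: g = 0.0594, g' = -0.813 → ψ = 0.901
  ψ = 0.901: g = -0.0019, g' = -0.872 → ψ = 0.899
Converged at ψ = 0.899.
Compositions from xᵢ = zᵢ/(1+ψ(Kᵢ−1)), yᵢ = Kᵢxᵢ:
  1: x = 0.029, y = 0.100
  2: x = 0.100, y = 0.293
  3: x = 0.098, y = 0.275
  4: x = 0.212, y = 0.119
  5: x = 0.562, y = 0.214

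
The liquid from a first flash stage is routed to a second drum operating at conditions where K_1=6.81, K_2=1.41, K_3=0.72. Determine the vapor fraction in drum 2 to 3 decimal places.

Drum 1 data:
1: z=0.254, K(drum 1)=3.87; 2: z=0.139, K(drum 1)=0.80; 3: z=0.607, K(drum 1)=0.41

V/F (drum 2) = 0.634

Drum 1:
Material balance + equilibrium reduce to Σ zᵢ(Kᵢ−1)/(1+ψ₁(Kᵢ−1)) = 0.
Feasibility: ΣzᵢKᵢ = 1.343, Σzᵢ/Kᵢ = 1.720 — both > 1, two phases present.
Newton–Raphson from ψ₁ = 0.5:
  ψ₁ = 0.500: g = -0.2395, g' = -0.785 → ψ₁ = 0.195
  ψ₁ = 0.195: g = 0.0340, g' = -1.136 → ψ₁ = 0.225
  ψ₁ = 0.225: g = 0.0012, g' = -1.060 → ψ₁ = 0.226
Converged at ψ₁ = 0.226.
Drum-1 compositions:
  1: x = 0.154, y = 0.596
  2: x = 0.146, y = 0.116
  3: x = 0.700, y = 0.287
Drum-2 feed = drum-1 liquid: z₂ = (0.1541, 0.1456, 0.7003).
Drum 2:
Let ψ₂ = V/F and solve Σ zᵢ(Kᵢ−1)/(1+ψ₂(Kᵢ−1)) = 0.
Feasibility: ΣzᵢKᵢ = 1.759, Σzᵢ/Kᵢ = 1.099 — both > 1, two phases present.
Newton iteration, ψ₂⁰ = 0.33:
  ψ₂ = 0.330: g = 0.1434, g' = -0.697 → ψ₂ = 0.536
  ψ₂ = 0.536: g = 0.0359, g' = -0.400 → ψ₂ = 0.626
  ψ₂ = 0.626: g = 0.0029, g' = -0.338 → ψ₂ = 0.634
Converged at ψ₂ = 0.634.
  1: x = 0.033, y = 0.224
  2: x = 0.116, y = 0.163
  3: x = 0.852, y = 0.613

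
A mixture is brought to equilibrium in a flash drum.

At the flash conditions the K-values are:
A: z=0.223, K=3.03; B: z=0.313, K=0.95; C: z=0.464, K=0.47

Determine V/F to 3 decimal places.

Newton iteration, V/F⁰ = 0.5:
  V/F = 0.500: g = -0.1260, g' = -0.468 → V/F = 0.231
  V/F = 0.231: g = 0.0121, g' = -0.596 → V/F = 0.251
  V/F = 0.251: g = 0.0002, g' = -0.577 → V/F = 0.252
Converged at V/F = 0.252.

V/F = 0.252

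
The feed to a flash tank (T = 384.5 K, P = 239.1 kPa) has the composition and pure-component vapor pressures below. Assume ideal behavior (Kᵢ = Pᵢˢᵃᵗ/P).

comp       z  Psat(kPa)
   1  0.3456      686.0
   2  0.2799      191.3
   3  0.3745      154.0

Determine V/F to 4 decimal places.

V/F = 0.8197

Raoult's law: Kᵢ = Pᵢˢᵃᵗ/P = Pᵢˢᵃᵗ/239.1.
  K_1 = 686.0/239.1 = 2.869092, K_2 = 191.3/239.1 = 0.800084, K_3 = 154.0/239.1 = 0.644082
Rachford–Rice: g(V/F) = Σ zᵢ(Kᵢ−1)/(1+V/F(Kᵢ−1)) = 0.
Feasibility: ΣzᵢKᵢ = 1.4567, Σzᵢ/Kᵢ = 1.0517 — both > 1, two phases present.
Newton–Raphson from V/F = 0.5:
  V/F = 0.5000: g = 0.10959, g' = -0.4066 → V/F = 0.7695
  V/F = 0.7695: g = 0.01523, g' = -0.3087 → V/F = 0.8188
  V/F = 0.8188: g = 0.00025, g' = -0.2990 → V/F = 0.8197
Converged at V/F = 0.8197.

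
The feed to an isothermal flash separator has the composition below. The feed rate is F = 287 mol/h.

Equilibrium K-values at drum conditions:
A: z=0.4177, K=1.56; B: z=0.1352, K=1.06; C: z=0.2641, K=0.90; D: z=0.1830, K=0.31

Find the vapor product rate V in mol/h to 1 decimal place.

V = 111.6 mol/h

Rachford–Rice: g(ψ) = Σ zᵢ(Kᵢ−1)/(1+ψ(Kᵢ−1)) = 0.
Check two-phase: ΣzᵢKᵢ = 1.0893 > 1 and Σzᵢ/Kᵢ = 1.2791 > 1, so g(0) = 0.0893 > 0 and g(1) = -0.2791 < 0.
Newton iteration, ψ⁰ = 0.5:
  ψ = 0.5000: g = -0.02996, g' = -0.2864 → ψ = 0.3954
  ψ = 0.3954: g = -0.00171, g' = -0.2559 → ψ = 0.3887
Converged at ψ = 0.3887.
Then V = ψ·F = 0.3887·287 = 111.6 mol/h and L = F − V = 175.4 mol/h.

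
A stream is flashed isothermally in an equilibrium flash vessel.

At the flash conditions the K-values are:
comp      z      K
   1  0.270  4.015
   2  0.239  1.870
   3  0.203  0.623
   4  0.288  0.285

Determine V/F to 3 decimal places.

Iterate (Newton) starting at V/F = 0.5:
  V/F = 0.500: g = 0.0547, g' = -0.879 → V/F = 0.562
Converged at V/F = 0.562.

V/F = 0.562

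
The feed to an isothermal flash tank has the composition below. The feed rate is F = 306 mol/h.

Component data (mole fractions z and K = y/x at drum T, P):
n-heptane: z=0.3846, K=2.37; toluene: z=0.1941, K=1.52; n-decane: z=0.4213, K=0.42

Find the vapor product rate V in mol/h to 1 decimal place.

V = 179.0 mol/h

Newton–Raphson from V/F = 0.65:
  V/F = 0.6500: g = -0.03808, g' = -0.5964 → V/F = 0.5862
  V/F = 0.5862: g = -0.00063, g' = -0.5782 → V/F = 0.5851
Converged at V/F = 0.5851.
Then V = V/F·F = 0.5851·306 = 179.0 mol/h and L = F − V = 127.0 mol/h.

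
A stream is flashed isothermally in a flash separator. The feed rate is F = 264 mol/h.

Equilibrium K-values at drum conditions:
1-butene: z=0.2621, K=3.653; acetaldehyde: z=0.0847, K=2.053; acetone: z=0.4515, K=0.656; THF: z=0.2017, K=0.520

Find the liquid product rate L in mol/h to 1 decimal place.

L = 110.3 mol/h

Material balance + equilibrium reduce to Σ zᵢ(Kᵢ−1)/(1+ψ(Kᵢ−1)) = 0.
Check two-phase: ΣzᵢKᵢ = 1.5324 > 1 and Σzᵢ/Kᵢ = 1.1892 > 1, so g(0) = 0.5324 > 0 and g(1) = -0.1892 < 0.
Newton iteration, ψ⁰ = 0.5:
  ψ = 0.5000: g = 0.04234, g' = -0.5395 → ψ = 0.5785
  ψ = 0.5785: g = 0.00182, g' = -0.4957 → ψ = 0.5822
Converged at ψ = 0.5822.
Then V = ψ·F = 0.5822·264 = 153.7 mol/h and L = F − V = 110.3 mol/h.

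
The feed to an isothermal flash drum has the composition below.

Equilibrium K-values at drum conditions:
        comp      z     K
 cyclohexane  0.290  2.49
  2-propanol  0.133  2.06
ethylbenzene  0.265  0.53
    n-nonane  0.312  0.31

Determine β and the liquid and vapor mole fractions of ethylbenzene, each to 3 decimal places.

Material balance + equilibrium reduce to Σ zᵢ(Kᵢ−1)/(1+β(Kᵢ−1)) = 0.
Feasibility: ΣzᵢKᵢ = 1.233, Σzᵢ/Kᵢ = 1.687 — both > 1, two phases present.
Newton–Raphson from β = 0.5:
  β = 0.500: g = -0.1517, g' = -0.722 → β = 0.290
  β = 0.290: g = -0.0036, g' = -0.712 → β = 0.285
Converged at β = 0.285.
Compositions from xᵢ = zᵢ/(1+β(Kᵢ−1)), yᵢ = Kᵢxᵢ:
  cyclohexane: x = 0.204, y = 0.507
  2-propanol: x = 0.102, y = 0.210
  ethylbenzene: x = 0.306, y = 0.162
  n-nonane: x = 0.388, y = 0.120

β = 0.285, x_ethylbenzene = 0.306, y_ethylbenzene = 0.162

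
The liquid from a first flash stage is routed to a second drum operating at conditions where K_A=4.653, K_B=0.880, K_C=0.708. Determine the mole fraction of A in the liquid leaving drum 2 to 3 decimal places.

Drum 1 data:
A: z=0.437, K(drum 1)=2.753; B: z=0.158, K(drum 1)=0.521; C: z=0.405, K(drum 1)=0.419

x_A (drum 2) = 0.064

Drum 1:
Rachford–Rice: g(ψ₁) = Σ zᵢ(Kᵢ−1)/(1+ψ₁(Kᵢ−1)) = 0.
Check two-phase: ΣzᵢKᵢ = 1.455 > 1 and Σzᵢ/Kᵢ = 1.429 > 1, so g(0) = 0.455 > 0 and g(1) = -0.429 < 0.
Iterate (Newton) starting at ψ₁ = 0.33:
  ψ₁ = 0.330: g = 0.1043, g' = -0.799 → ψ₁ = 0.460
  ψ₁ = 0.460: g = 0.0055, g' = -0.726 → ψ₁ = 0.468
Converged at ψ₁ = 0.468.
Drum-1 compositions:
  A: x = 0.240, y = 0.661
  B: x = 0.204, y = 0.106
  C: x = 0.556, y = 0.233
Drum-2 feed = drum-1 liquid: z₂ = (0.2400, 0.2037, 0.5563).
Drum 2:
Material balance + equilibrium reduce to Σ zᵢ(Kᵢ−1)/(1+ψ₂(Kᵢ−1)) = 0.
Feasibility: ΣzᵢKᵢ = 1.690, Σzᵢ/Kᵢ = 1.069 — both > 1, two phases present.
Iterate (Newton) starting at ψ₂ = 0.5:
  ψ₂ = 0.500: g = 0.0940, g' = -0.469 → ψ₂ = 0.700
  ψ₂ = 0.700: g = 0.0155, g' = -0.331 → ψ₂ = 0.747
  ψ₂ = 0.747: g = 0.0005, g' = -0.311 → ψ₂ = 0.749
Converged at ψ₂ = 0.749.
  A: x = 0.064, y = 0.299
  B: x = 0.224, y = 0.197
  C: x = 0.712, y = 0.504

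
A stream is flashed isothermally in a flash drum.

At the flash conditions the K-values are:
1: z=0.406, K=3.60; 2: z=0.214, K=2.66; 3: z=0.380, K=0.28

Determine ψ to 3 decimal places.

ψ = 0.690

Newton–Raphson from ψ = 0.42:
  ψ = 0.420: g = 0.3217, g' = -1.237 → ψ = 0.680
  ψ = 0.680: g = 0.0120, g' = -1.245 → ψ = 0.690
Converged at ψ = 0.690.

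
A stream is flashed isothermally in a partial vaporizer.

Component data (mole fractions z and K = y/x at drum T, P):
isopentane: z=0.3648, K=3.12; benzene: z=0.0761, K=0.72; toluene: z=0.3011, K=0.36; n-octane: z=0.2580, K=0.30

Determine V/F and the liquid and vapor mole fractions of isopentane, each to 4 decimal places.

Rachford–Rice: g(V/F) = Σ zᵢ(Kᵢ−1)/(1+V/F(Kᵢ−1)) = 0.
Feasibility: ΣzᵢKᵢ = 1.3788, Σzᵢ/Kᵢ = 1.9190 — both > 1, two phases present.
Newton–Raphson from V/F = 0.42:
  V/F = 0.4200: g = -0.13439, g' = -0.9508 → V/F = 0.2786
  V/F = 0.2786: g = 0.00417, g' = -1.0327 → V/F = 0.2827
Converged at V/F = 0.2827.
Compositions from xᵢ = zᵢ/(1+V/F(Kᵢ−1)), yᵢ = Kᵢxᵢ:
  isopentane: x = 0.2281, y = 0.7117
  benzene: x = 0.0826, y = 0.0595
  toluene: x = 0.3676, y = 0.1323
  n-octane: x = 0.3217, y = 0.0965

V/F = 0.2827, x_isopentane = 0.2281, y_isopentane = 0.7117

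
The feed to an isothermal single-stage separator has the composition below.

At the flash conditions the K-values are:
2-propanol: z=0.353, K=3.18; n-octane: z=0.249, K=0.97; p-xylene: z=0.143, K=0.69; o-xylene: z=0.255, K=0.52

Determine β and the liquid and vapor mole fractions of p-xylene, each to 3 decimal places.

β = 0.838, x_p-xylene = 0.193, y_p-xylene = 0.133

Material balance + equilibrium reduce to Σ zᵢ(Kᵢ−1)/(1+β(Kᵢ−1)) = 0.
Check two-phase: ΣzᵢKᵢ = 1.595 > 1 and Σzᵢ/Kᵢ = 1.065 > 1, so g(0) = 0.595 > 0 and g(1) = -0.065 < 0.
Iterate (Newton) starting at β = 0.58:
  β = 0.580: g = 0.1086, g' = -0.461 → β = 0.816
  β = 0.816: g = 0.0088, g' = -0.401 → β = 0.838
Converged at β = 0.838.
Compositions from xᵢ = zᵢ/(1+β(Kᵢ−1)), yᵢ = Kᵢxᵢ:
  2-propanol: x = 0.125, y = 0.397
  n-octane: x = 0.255, y = 0.248
  p-xylene: x = 0.193, y = 0.133
  o-xylene: x = 0.427, y = 0.222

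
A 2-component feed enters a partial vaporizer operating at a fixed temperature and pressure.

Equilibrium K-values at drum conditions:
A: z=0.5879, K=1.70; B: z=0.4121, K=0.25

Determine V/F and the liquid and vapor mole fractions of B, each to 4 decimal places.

Rachford–Rice: g(V/F) = Σ zᵢ(Kᵢ−1)/(1+V/F(Kᵢ−1)) = 0.
Check two-phase: ΣzᵢKᵢ = 1.1025 > 1 and Σzᵢ/Kᵢ = 1.9942 > 1, so g(0) = 0.1025 > 0 and g(1) = -0.9942 < 0.
Binary case is linear: z₁(K₁−1)(1+V/F(K₂−1)) + z₂(K₂−1)(1+V/F(K₁−1)) = 0
⇒ V/F = [z₁(K₁−1)+z₂(K₂−1)] / [−(K₁−1)(K₂−1)] = 0.10245/0.52500 = 0.1952
Compositions from xᵢ = zᵢ/(1+V/F(Kᵢ−1)), yᵢ = Kᵢxᵢ:
  A: x = 0.5172, y = 0.8793
  B: x = 0.4828, y = 0.1207

V/F = 0.1952, x_B = 0.4828, y_B = 0.1207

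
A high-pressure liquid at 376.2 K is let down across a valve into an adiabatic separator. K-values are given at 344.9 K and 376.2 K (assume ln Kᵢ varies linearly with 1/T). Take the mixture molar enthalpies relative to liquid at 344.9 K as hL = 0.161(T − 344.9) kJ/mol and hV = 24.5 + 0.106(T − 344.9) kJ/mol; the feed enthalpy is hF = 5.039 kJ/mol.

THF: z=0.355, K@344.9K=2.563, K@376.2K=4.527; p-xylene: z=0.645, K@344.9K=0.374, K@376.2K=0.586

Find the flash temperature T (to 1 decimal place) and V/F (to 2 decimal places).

Adiabatic flash: solve Rachford–Rice at each trial T, then check hF = ψ·hV(T) + (1−ψ)·hL(T).
  T = 344.9 K: K = (2.563, 0.374), RR gives ψ = 0.154, H_out = 3.783 kJ/mol
  T = 376.2 K: K = (4.527, 0.586), RR gives ψ = 0.675, H_out = 20.406 kJ/mol
  T = 360.5 K: K = (3.445, 0.472), RR gives ψ = 0.409, H_out = 12.184 kJ/mol
  T = 352.7 K: K = (2.981, 0.421), RR gives ψ = 0.288, H_out = 8.189 kJ/mol
  T = 348.8 K: K = (2.767, 0.397), RR gives ψ = 0.224, H_out = 6.065 kJ/mol
  T = 346.9 K: K = (2.666, 0.386), RR gives ψ = 0.191, H_out = 4.977 kJ/mol
Linear interpolation between T = 346.9 (H_out = 4.977) and T = 348.8 (H_out = 6.065) on hF = 5.039 gives T ≈ 347.0 K, at which ψ = 0.19.

T = 347.0 K, V/F = 0.19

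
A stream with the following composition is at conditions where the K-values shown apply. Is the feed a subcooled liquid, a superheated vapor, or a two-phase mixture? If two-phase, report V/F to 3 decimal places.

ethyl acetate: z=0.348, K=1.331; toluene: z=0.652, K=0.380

ΣzᵢKᵢ = 0.711; Σzᵢ/Kᵢ = 1.977.
Since ΣzᵢKᵢ < 1 the mixture is below its bubble point — single liquid phase.

subcooled liquid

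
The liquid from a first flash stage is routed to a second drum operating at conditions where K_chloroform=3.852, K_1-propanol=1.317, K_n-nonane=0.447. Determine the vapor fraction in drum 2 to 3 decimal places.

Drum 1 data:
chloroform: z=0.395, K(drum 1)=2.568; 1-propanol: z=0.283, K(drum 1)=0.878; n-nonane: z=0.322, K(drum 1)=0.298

Drum 1:
Newton iteration, ψ₁⁰ = 0.49:
  ψ₁ = 0.490: g = -0.0310, g' = -0.684 → ψ₁ = 0.445
  ψ₁ = 0.445: g = -0.0002, g' = -0.677 → ψ₁ = 0.444
Converged at ψ₁ = 0.444.
Drum-1 compositions:
  chloroform: x = 0.233, y = 0.598
  1-propanol: x = 0.299, y = 0.263
  n-nonane: x = 0.468, y = 0.139
Drum-2 feed = drum-1 liquid: z₂ = (0.2328, 0.2992, 0.4680).
Drum 2:
Material balance + equilibrium reduce to Σ zᵢ(Kᵢ−1)/(1+ψ₂(Kᵢ−1)) = 0.
Feasibility: ΣzᵢKᵢ = 1.500, Σzᵢ/Kᵢ = 1.335 — both > 1, two phases present.
Newton–Raphson from ψ₂ = 0.5:
  ψ₂ = 0.500: g = -0.0021, g' = -0.618 → ψ₂ = 0.497
Converged at ψ₂ = 0.497.
  chloroform: x = 0.096, y = 0.371
  1-propanol: x = 0.259, y = 0.340
  n-nonane: x = 0.645, y = 0.288

V/F (drum 2) = 0.497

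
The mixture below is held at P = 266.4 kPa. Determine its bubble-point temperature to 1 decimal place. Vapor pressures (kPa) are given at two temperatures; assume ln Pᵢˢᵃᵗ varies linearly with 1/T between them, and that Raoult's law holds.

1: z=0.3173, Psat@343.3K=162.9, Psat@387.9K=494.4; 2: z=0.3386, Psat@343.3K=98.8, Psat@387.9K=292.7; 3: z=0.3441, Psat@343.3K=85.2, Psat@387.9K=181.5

T = 379.4 K

Bubble-point temperature: ΣzᵢPᵢˢᵃᵗ(T) = P. Interpolate ln Pᵢˢᵃᵗ = aᵢ + bᵢ/T.
  T = 343.3 K: ΣzᵢPᵢˢᵃᵗ = 114.46 kPa
  T = 387.9 K: ΣzᵢPᵢˢᵃᵗ = 318.44 kPa
  T = 365.6 K: ΣzᵢPᵢˢᵃᵗ = 196.46 kPa
  T = 376.8 K: ΣzᵢPᵢˢᵃᵗ = 252.05 kPa
  T = 382.4 K: ΣzᵢPᵢˢᵃᵗ = 284.05 kPa
  T = 379.6 K: ΣzᵢPᵢˢᵃᵗ = 267.68 kPa
Interpolating between 376.8 K and 379.6 K gives T ≈ 379.4 K.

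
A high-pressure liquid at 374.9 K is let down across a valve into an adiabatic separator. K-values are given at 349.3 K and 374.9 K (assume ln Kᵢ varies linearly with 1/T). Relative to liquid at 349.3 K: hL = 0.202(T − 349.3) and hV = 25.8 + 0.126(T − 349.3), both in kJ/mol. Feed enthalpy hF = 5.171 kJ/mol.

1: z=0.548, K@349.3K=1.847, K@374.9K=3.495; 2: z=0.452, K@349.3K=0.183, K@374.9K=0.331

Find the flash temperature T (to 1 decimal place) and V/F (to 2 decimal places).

T = 350.9 K, V/F = 0.19

Adiabatic flash: solve Rachford–Rice at each trial T, then check hF = ψ·hV(T) + (1−ψ)·hL(T).
  T = 349.3 K: K = (1.847, 0.183), RR gives ψ = 0.137, H_out = 3.537 kJ/mol
  T = 374.9 K: K = (3.495, 0.331), RR gives ψ = 0.638, H_out = 20.390 kJ/mol
  T = 362.1 K: K = (2.570, 0.249), RR gives ψ = 0.441, H_out = 13.545 kJ/mol
  T = 355.7 K: K = (2.185, 0.214), RR gives ψ = 0.316, H_out = 9.284 kJ/mol
  T = 352.5 K: K = (2.010, 0.198), RR gives ψ = 0.236, H_out = 6.677 kJ/mol
  T = 350.9 K: K = (1.927, 0.190), RR gives ψ = 0.189, H_out = 5.188 kJ/mol
Linear interpolation between T = 349.3 (H_out = 3.537) and T = 350.9 (H_out = 5.188) on hF = 5.171 gives T ≈ 350.9 K, at which ψ = 0.19.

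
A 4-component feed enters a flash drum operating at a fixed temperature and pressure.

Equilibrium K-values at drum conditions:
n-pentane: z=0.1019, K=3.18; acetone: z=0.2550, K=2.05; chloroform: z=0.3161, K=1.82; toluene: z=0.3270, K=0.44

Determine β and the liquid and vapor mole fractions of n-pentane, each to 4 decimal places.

Newton iteration, β⁰ = 0.35:
  β = 0.3500: g = 0.29544, g' = -0.5931 → β = 0.8481
  β = 0.8481: g = 0.02372, g' = -0.5842 → β = 0.8887
  β = 0.8887: g = -0.00048, g' = -0.6089 → β = 0.8879
Converged at β = 0.8879.
Compositions from xᵢ = zᵢ/(1+β(Kᵢ−1)), yᵢ = Kᵢxᵢ:
  n-pentane: x = 0.0347, y = 0.1104
  acetone: x = 0.1320, y = 0.2705
  chloroform: x = 0.1829, y = 0.3329
  toluene: x = 0.6504, y = 0.2862

β = 0.8879, x_n-pentane = 0.0347, y_n-pentane = 0.1104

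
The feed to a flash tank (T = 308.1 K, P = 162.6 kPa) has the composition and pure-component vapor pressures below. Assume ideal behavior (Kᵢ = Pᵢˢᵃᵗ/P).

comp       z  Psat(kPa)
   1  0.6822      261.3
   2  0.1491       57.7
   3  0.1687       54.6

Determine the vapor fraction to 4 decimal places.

Raoult's law: Kᵢ = Pᵢˢᵃᵗ/P = Pᵢˢᵃᵗ/162.6.
  K_1 = 261.3/162.6 = 1.607011, K_2 = 57.7/162.6 = 0.354859, K_3 = 54.6/162.6 = 0.335793
Let ψ = V/F and solve Σ zᵢ(Kᵢ−1)/(1+ψ(Kᵢ−1)) = 0.
Feasibility: ΣzᵢKᵢ = 1.2059, Σzᵢ/Kᵢ = 1.3471 — both > 1, two phases present.
Newton iteration, ψ⁰ = 0.49:
  ψ = 0.4900: g = 0.01240, g' = -0.4456 → ψ = 0.5178
  ψ = 0.5178: g = -0.00017, g' = -0.4584 → ψ = 0.5174
Converged at ψ = 0.5174.

ψ = 0.5174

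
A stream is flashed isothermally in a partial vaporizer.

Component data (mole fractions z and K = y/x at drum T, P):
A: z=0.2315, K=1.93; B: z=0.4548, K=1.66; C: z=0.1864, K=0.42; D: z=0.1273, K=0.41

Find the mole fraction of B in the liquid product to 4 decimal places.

x_B = 0.3038

Material balance + equilibrium reduce to Σ zᵢ(Kᵢ−1)/(1+V/F(Kᵢ−1)) = 0.
g(0) = ΣzᵢKᵢ − 1 = 0.3322 and g(1) = 1 − Σzᵢ/Kᵢ = -0.1482, so a root lies in (0, 1).
Newton–Raphson from V/F = 0.48:
  V/F = 0.4800: g = 0.12220, g' = -0.4166 → V/F = 0.7733
  V/F = 0.7733: g = -0.01020, g' = -0.5106 → V/F = 0.7533
  V/F = 0.7533: g = -0.00012, g' = -0.4990 → V/F = 0.7531
Converged at V/F = 0.7531.
Compositions from xᵢ = zᵢ/(1+V/F(Kᵢ−1)), yᵢ = Kᵢxᵢ:
  A: x = 0.1361, y = 0.2628
  B: x = 0.3038, y = 0.5043
  C: x = 0.3310, y = 0.1390
  D: x = 0.2291, y = 0.0939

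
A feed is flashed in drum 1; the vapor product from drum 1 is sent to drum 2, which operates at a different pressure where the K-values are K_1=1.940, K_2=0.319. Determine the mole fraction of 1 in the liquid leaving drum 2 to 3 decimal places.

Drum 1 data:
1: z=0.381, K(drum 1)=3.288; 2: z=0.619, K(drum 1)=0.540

Drum 1:
Rachford–Rice: g(ψ₁) = Σ zᵢ(Kᵢ−1)/(1+ψ₁(Kᵢ−1)) = 0.
Feasibility: ΣzᵢKᵢ = 1.587, Σzᵢ/Kᵢ = 1.262 — both > 1, two phases present.
Binary case is linear: z₁(K₁−1)(1+ψ₁(K₂−1)) + z₂(K₂−1)(1+ψ₁(K₁−1)) = 0
⇒ ψ₁ = [z₁(K₁−1)+z₂(K₂−1)] / [−(K₁−1)(K₂−1)] = 0.5870/1.0525 = 0.558
Drum-1 compositions:
  1: x = 0.167, y = 0.550
  2: x = 0.833, y = 0.450
Drum-2 feed = drum-1 vapor: z₂ = (0.5504, 0.4496).
Drum 2:
Let ψ₂ = V/F and solve Σ zᵢ(Kᵢ−1)/(1+ψ₂(Kᵢ−1)) = 0.
Check two-phase: ΣzᵢKᵢ = 1.211 > 1 and Σzᵢ/Kᵢ = 1.693 > 1, so g(0) = 0.211 > 0 and g(1) = -0.693 < 0.
Newton–Raphson from ψ₂ = 0.52:
  ψ₂ = 0.520: g = -0.1265, g' = -0.719 → ψ₂ = 0.344
  ψ₂ = 0.344: g = -0.0089, g' = -0.633 → ψ₂ = 0.330
Converged at ψ₂ = 0.330.
  1: x = 0.420, y = 0.815
  2: x = 0.580, y = 0.185

x_1 (drum 2) = 0.420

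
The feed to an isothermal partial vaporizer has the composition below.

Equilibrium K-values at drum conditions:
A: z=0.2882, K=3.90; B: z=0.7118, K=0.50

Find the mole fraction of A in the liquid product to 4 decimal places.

x_A = 0.1471

Material balance + equilibrium reduce to Σ zᵢ(Kᵢ−1)/(1+ψ(Kᵢ−1)) = 0.
Check two-phase: ΣzᵢKᵢ = 1.4799 > 1 and Σzᵢ/Kᵢ = 1.4975 > 1, so g(0) = 0.4799 > 0 and g(1) = -0.4975 < 0.
Iterate (Newton) starting at ψ = 0.35:
  ψ = 0.3500: g = -0.01661, g' = -0.8584 → ψ = 0.3306
  ψ = 0.3306: g = 0.00027, g' = -0.8871 → ψ = 0.3310
Converged at ψ = 0.3310.
Compositions from xᵢ = zᵢ/(1+ψ(Kᵢ−1)), yᵢ = Kᵢxᵢ:
  A: x = 0.1471, y = 0.5735
  B: x = 0.8529, y = 0.4265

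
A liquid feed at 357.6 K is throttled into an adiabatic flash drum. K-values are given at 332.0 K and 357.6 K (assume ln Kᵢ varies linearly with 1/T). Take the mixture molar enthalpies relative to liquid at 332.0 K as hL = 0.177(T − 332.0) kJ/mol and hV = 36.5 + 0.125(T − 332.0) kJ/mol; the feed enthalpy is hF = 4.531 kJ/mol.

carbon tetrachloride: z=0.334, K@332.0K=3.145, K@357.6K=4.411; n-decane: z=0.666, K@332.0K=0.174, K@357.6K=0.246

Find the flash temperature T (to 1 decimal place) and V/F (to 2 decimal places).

Adiabatic flash: solve Rachford–Rice at each trial T, then check hF = ψ·hV(T) + (1−ψ)·hL(T).
  T = 332.0 K: K = (3.145, 0.174), RR gives ψ = 0.094, H_out = 3.426 kJ/mol
  T = 357.6 K: K = (4.411, 0.246), RR gives ψ = 0.248, H_out = 13.243 kJ/mol
  T = 344.8 K: K = (3.748, 0.208), RR gives ψ = 0.179, H_out = 8.697 kJ/mol
  T = 338.4 K: K = (3.439, 0.191), RR gives ψ = 0.140, H_out = 6.183 kJ/mol
  T = 335.2 K: K = (3.290, 0.182), RR gives ψ = 0.118, H_out = 4.840 kJ/mol
  T = 333.6 K: K = (3.217, 0.178), RR gives ψ = 0.106, H_out = 4.142 kJ/mol
Linear interpolation between T = 333.6 (H_out = 4.142) and T = 335.2 (H_out = 4.840) on hF = 4.531 gives T ≈ 334.5 K, at which ψ = 0.11.

T = 334.5 K, V/F = 0.11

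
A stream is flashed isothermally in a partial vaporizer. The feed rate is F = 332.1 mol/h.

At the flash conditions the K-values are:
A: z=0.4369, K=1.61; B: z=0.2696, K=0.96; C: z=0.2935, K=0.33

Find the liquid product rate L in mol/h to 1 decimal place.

L = 266.1 mol/h

Rachford–Rice: g(ψ) = Σ zᵢ(Kᵢ−1)/(1+ψ(Kᵢ−1)) = 0.
Feasibility: ΣzᵢKᵢ = 1.0591, Σzᵢ/Kᵢ = 1.4416 — both > 1, two phases present.
Newton–Raphson from ψ = 0.51:
  ψ = 0.5100: g = -0.10645, g' = -0.3990 → ψ = 0.2432
  ψ = 0.2432: g = -0.01374, g' = -0.3118 → ψ = 0.1991
  ψ = 0.1991: g = -0.00015, g' = -0.3051 → ψ = 0.1986
Converged at ψ = 0.1986.
Then V = ψ·F = 0.1986·332.1 = 66.0 mol/h and L = F − V = 266.1 mol/h.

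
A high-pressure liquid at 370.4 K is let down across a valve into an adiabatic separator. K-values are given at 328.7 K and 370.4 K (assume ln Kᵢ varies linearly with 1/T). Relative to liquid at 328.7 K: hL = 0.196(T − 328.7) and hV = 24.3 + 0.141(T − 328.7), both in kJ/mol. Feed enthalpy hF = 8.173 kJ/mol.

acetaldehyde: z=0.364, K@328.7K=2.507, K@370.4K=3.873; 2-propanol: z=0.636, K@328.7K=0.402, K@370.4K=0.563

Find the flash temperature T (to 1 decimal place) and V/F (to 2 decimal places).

Adiabatic flash: solve Rachford–Rice at each trial T, then check hF = ψ·hV(T) + (1−ψ)·hL(T).
  T = 328.7 K: K = (2.507, 0.402), RR gives ψ = 0.187, H_out = 4.536 kJ/mol
  T = 370.4 K: K = (3.873, 0.563), RR gives ψ = 0.612, H_out = 21.632 kJ/mol
  T = 349.5 K: K = (3.155, 0.480), RR gives ψ = 0.405, H_out = 13.463 kJ/mol
  T = 339.1 K: K = (2.822, 0.441), RR gives ψ = 0.302, H_out = 9.198 kJ/mol
  T = 333.9 K: K = (2.662, 0.421), RR gives ψ = 0.246, H_out = 6.934 kJ/mol
  T = 336.5 K: K = (2.742, 0.431), RR gives ψ = 0.274, H_out = 8.080 kJ/mol
  T = 337.8 K: K = (2.782, 0.436), RR gives ψ = 0.288, H_out = 8.642 kJ/mol
Linear interpolation between T = 336.5 (H_out = 8.080) and T = 337.8 (H_out = 8.642) on hF = 8.173 gives T ≈ 336.7 K, at which ψ = 0.28.

T = 336.7 K, V/F = 0.28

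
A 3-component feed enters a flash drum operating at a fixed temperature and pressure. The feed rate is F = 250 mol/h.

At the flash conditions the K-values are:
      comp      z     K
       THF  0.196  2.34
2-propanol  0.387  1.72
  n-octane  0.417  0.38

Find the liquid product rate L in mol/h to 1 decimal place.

L = 130.5 mol/h

Material balance + equilibrium reduce to Σ zᵢ(Kᵢ−1)/(1+ψ(Kᵢ−1)) = 0.
Feasibility: ΣzᵢKᵢ = 1.283, Σzᵢ/Kᵢ = 1.406 — both > 1, two phases present.
Newton–Raphson from ψ = 0.41:
  ψ = 0.410: g = 0.0380, g' = -0.554 → ψ = 0.479
  ψ = 0.479: g = -0.0003, g' = -0.566 → ψ = 0.478
Converged at ψ = 0.478.
Then V = ψ·F = 0.4779·250 = 119.5 mol/h and L = F − V = 130.5 mol/h.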